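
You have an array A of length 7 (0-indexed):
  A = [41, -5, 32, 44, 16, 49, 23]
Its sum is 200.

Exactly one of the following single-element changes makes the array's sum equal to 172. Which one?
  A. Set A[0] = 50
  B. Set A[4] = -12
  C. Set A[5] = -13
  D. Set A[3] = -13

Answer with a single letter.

Option A: A[0] 41->50, delta=9, new_sum=200+(9)=209
Option B: A[4] 16->-12, delta=-28, new_sum=200+(-28)=172 <-- matches target
Option C: A[5] 49->-13, delta=-62, new_sum=200+(-62)=138
Option D: A[3] 44->-13, delta=-57, new_sum=200+(-57)=143

Answer: B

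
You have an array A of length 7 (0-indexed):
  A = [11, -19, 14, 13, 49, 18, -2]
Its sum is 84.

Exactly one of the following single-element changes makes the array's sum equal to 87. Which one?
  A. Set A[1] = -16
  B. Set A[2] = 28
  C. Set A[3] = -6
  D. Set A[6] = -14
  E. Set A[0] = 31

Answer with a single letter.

Answer: A

Derivation:
Option A: A[1] -19->-16, delta=3, new_sum=84+(3)=87 <-- matches target
Option B: A[2] 14->28, delta=14, new_sum=84+(14)=98
Option C: A[3] 13->-6, delta=-19, new_sum=84+(-19)=65
Option D: A[6] -2->-14, delta=-12, new_sum=84+(-12)=72
Option E: A[0] 11->31, delta=20, new_sum=84+(20)=104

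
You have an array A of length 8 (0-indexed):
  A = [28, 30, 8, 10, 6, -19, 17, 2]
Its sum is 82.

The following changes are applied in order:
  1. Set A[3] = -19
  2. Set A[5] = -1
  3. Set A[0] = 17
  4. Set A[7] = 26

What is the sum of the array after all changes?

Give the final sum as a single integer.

Initial sum: 82
Change 1: A[3] 10 -> -19, delta = -29, sum = 53
Change 2: A[5] -19 -> -1, delta = 18, sum = 71
Change 3: A[0] 28 -> 17, delta = -11, sum = 60
Change 4: A[7] 2 -> 26, delta = 24, sum = 84

Answer: 84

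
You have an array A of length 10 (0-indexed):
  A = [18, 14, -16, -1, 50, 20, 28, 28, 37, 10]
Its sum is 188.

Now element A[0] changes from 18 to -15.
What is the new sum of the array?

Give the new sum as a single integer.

Answer: 155

Derivation:
Old value at index 0: 18
New value at index 0: -15
Delta = -15 - 18 = -33
New sum = old_sum + delta = 188 + (-33) = 155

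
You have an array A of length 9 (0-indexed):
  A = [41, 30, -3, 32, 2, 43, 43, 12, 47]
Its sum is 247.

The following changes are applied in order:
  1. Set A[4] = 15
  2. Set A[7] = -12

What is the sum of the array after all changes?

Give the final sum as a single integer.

Answer: 236

Derivation:
Initial sum: 247
Change 1: A[4] 2 -> 15, delta = 13, sum = 260
Change 2: A[7] 12 -> -12, delta = -24, sum = 236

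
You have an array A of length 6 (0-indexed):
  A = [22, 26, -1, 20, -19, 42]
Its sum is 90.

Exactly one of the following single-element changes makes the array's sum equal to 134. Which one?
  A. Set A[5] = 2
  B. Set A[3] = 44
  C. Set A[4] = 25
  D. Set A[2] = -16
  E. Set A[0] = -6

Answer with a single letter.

Answer: C

Derivation:
Option A: A[5] 42->2, delta=-40, new_sum=90+(-40)=50
Option B: A[3] 20->44, delta=24, new_sum=90+(24)=114
Option C: A[4] -19->25, delta=44, new_sum=90+(44)=134 <-- matches target
Option D: A[2] -1->-16, delta=-15, new_sum=90+(-15)=75
Option E: A[0] 22->-6, delta=-28, new_sum=90+(-28)=62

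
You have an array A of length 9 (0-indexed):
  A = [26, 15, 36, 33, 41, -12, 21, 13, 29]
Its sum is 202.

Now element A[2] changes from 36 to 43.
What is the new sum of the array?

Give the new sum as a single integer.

Old value at index 2: 36
New value at index 2: 43
Delta = 43 - 36 = 7
New sum = old_sum + delta = 202 + (7) = 209

Answer: 209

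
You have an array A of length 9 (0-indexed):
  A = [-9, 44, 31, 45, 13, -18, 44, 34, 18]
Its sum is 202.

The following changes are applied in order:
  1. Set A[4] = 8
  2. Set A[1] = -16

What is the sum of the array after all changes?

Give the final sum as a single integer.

Answer: 137

Derivation:
Initial sum: 202
Change 1: A[4] 13 -> 8, delta = -5, sum = 197
Change 2: A[1] 44 -> -16, delta = -60, sum = 137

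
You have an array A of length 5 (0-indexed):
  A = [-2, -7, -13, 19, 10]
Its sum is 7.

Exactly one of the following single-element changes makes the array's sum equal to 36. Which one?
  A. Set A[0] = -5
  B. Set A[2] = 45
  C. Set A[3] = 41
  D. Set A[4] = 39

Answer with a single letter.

Option A: A[0] -2->-5, delta=-3, new_sum=7+(-3)=4
Option B: A[2] -13->45, delta=58, new_sum=7+(58)=65
Option C: A[3] 19->41, delta=22, new_sum=7+(22)=29
Option D: A[4] 10->39, delta=29, new_sum=7+(29)=36 <-- matches target

Answer: D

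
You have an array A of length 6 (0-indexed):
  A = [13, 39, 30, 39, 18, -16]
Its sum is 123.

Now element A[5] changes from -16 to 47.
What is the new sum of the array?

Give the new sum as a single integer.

Old value at index 5: -16
New value at index 5: 47
Delta = 47 - -16 = 63
New sum = old_sum + delta = 123 + (63) = 186

Answer: 186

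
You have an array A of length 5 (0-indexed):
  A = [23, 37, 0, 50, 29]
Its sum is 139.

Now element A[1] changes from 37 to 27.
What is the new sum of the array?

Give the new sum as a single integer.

Answer: 129

Derivation:
Old value at index 1: 37
New value at index 1: 27
Delta = 27 - 37 = -10
New sum = old_sum + delta = 139 + (-10) = 129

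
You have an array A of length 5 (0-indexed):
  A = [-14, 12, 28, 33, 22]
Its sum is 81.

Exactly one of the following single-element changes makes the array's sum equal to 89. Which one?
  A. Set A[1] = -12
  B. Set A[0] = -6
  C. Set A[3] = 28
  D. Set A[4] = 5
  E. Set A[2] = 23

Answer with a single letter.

Option A: A[1] 12->-12, delta=-24, new_sum=81+(-24)=57
Option B: A[0] -14->-6, delta=8, new_sum=81+(8)=89 <-- matches target
Option C: A[3] 33->28, delta=-5, new_sum=81+(-5)=76
Option D: A[4] 22->5, delta=-17, new_sum=81+(-17)=64
Option E: A[2] 28->23, delta=-5, new_sum=81+(-5)=76

Answer: B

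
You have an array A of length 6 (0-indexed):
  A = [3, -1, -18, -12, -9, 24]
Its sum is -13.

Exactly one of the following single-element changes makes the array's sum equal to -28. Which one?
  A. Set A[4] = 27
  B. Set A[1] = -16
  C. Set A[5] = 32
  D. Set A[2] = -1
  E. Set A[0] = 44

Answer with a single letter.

Option A: A[4] -9->27, delta=36, new_sum=-13+(36)=23
Option B: A[1] -1->-16, delta=-15, new_sum=-13+(-15)=-28 <-- matches target
Option C: A[5] 24->32, delta=8, new_sum=-13+(8)=-5
Option D: A[2] -18->-1, delta=17, new_sum=-13+(17)=4
Option E: A[0] 3->44, delta=41, new_sum=-13+(41)=28

Answer: B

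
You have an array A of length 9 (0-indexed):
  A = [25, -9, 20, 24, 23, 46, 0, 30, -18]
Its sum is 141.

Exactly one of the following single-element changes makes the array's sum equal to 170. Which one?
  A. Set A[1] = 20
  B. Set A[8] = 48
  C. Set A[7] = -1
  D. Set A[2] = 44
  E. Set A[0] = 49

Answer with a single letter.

Answer: A

Derivation:
Option A: A[1] -9->20, delta=29, new_sum=141+(29)=170 <-- matches target
Option B: A[8] -18->48, delta=66, new_sum=141+(66)=207
Option C: A[7] 30->-1, delta=-31, new_sum=141+(-31)=110
Option D: A[2] 20->44, delta=24, new_sum=141+(24)=165
Option E: A[0] 25->49, delta=24, new_sum=141+(24)=165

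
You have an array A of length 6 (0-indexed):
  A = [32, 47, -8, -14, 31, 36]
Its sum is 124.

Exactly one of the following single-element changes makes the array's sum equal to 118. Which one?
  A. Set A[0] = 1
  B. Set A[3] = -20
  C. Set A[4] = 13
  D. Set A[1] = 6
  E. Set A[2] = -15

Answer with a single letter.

Answer: B

Derivation:
Option A: A[0] 32->1, delta=-31, new_sum=124+(-31)=93
Option B: A[3] -14->-20, delta=-6, new_sum=124+(-6)=118 <-- matches target
Option C: A[4] 31->13, delta=-18, new_sum=124+(-18)=106
Option D: A[1] 47->6, delta=-41, new_sum=124+(-41)=83
Option E: A[2] -8->-15, delta=-7, new_sum=124+(-7)=117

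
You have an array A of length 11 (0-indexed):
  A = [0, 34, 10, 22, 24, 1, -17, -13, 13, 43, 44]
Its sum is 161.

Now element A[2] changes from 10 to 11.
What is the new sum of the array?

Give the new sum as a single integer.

Answer: 162

Derivation:
Old value at index 2: 10
New value at index 2: 11
Delta = 11 - 10 = 1
New sum = old_sum + delta = 161 + (1) = 162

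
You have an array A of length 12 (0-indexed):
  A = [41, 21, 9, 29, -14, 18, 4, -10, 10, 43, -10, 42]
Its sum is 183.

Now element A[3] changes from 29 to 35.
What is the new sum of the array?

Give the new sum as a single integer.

Answer: 189

Derivation:
Old value at index 3: 29
New value at index 3: 35
Delta = 35 - 29 = 6
New sum = old_sum + delta = 183 + (6) = 189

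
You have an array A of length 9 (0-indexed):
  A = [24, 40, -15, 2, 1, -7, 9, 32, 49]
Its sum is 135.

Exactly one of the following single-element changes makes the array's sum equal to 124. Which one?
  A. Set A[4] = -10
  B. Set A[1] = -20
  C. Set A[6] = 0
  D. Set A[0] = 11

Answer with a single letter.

Option A: A[4] 1->-10, delta=-11, new_sum=135+(-11)=124 <-- matches target
Option B: A[1] 40->-20, delta=-60, new_sum=135+(-60)=75
Option C: A[6] 9->0, delta=-9, new_sum=135+(-9)=126
Option D: A[0] 24->11, delta=-13, new_sum=135+(-13)=122

Answer: A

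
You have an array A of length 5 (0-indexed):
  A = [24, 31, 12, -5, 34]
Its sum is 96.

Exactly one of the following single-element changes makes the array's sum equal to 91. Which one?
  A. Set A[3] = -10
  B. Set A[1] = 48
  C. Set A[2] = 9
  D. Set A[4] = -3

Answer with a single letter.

Answer: A

Derivation:
Option A: A[3] -5->-10, delta=-5, new_sum=96+(-5)=91 <-- matches target
Option B: A[1] 31->48, delta=17, new_sum=96+(17)=113
Option C: A[2] 12->9, delta=-3, new_sum=96+(-3)=93
Option D: A[4] 34->-3, delta=-37, new_sum=96+(-37)=59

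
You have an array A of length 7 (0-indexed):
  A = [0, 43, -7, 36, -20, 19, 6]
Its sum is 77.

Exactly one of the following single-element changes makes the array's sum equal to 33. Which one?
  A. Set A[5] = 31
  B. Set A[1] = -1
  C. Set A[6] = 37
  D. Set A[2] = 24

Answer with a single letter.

Answer: B

Derivation:
Option A: A[5] 19->31, delta=12, new_sum=77+(12)=89
Option B: A[1] 43->-1, delta=-44, new_sum=77+(-44)=33 <-- matches target
Option C: A[6] 6->37, delta=31, new_sum=77+(31)=108
Option D: A[2] -7->24, delta=31, new_sum=77+(31)=108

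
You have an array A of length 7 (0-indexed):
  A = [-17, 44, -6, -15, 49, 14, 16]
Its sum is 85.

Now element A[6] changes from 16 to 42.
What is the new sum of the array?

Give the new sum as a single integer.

Old value at index 6: 16
New value at index 6: 42
Delta = 42 - 16 = 26
New sum = old_sum + delta = 85 + (26) = 111

Answer: 111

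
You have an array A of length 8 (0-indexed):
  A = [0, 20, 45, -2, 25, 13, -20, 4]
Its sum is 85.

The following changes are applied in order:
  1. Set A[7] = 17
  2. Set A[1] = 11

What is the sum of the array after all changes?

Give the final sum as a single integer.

Answer: 89

Derivation:
Initial sum: 85
Change 1: A[7] 4 -> 17, delta = 13, sum = 98
Change 2: A[1] 20 -> 11, delta = -9, sum = 89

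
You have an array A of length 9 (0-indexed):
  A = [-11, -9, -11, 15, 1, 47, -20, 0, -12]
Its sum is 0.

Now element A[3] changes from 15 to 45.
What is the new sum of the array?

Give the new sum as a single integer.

Answer: 30

Derivation:
Old value at index 3: 15
New value at index 3: 45
Delta = 45 - 15 = 30
New sum = old_sum + delta = 0 + (30) = 30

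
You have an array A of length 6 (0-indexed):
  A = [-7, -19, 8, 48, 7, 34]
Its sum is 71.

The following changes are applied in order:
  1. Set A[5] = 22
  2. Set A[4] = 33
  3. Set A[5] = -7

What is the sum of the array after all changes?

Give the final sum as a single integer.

Answer: 56

Derivation:
Initial sum: 71
Change 1: A[5] 34 -> 22, delta = -12, sum = 59
Change 2: A[4] 7 -> 33, delta = 26, sum = 85
Change 3: A[5] 22 -> -7, delta = -29, sum = 56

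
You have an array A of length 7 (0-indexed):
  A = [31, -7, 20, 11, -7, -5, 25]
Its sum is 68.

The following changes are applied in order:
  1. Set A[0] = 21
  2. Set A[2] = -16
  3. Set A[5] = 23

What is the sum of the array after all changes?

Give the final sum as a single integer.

Initial sum: 68
Change 1: A[0] 31 -> 21, delta = -10, sum = 58
Change 2: A[2] 20 -> -16, delta = -36, sum = 22
Change 3: A[5] -5 -> 23, delta = 28, sum = 50

Answer: 50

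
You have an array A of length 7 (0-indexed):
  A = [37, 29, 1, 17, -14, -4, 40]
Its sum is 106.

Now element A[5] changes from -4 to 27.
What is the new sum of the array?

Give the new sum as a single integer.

Answer: 137

Derivation:
Old value at index 5: -4
New value at index 5: 27
Delta = 27 - -4 = 31
New sum = old_sum + delta = 106 + (31) = 137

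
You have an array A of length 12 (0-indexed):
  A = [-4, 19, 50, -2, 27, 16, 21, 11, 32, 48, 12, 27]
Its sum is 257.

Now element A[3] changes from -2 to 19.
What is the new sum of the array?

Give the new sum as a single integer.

Answer: 278

Derivation:
Old value at index 3: -2
New value at index 3: 19
Delta = 19 - -2 = 21
New sum = old_sum + delta = 257 + (21) = 278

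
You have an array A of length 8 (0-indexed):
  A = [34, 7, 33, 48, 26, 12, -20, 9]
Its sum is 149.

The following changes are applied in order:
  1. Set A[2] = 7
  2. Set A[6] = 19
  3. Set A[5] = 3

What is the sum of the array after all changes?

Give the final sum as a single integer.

Answer: 153

Derivation:
Initial sum: 149
Change 1: A[2] 33 -> 7, delta = -26, sum = 123
Change 2: A[6] -20 -> 19, delta = 39, sum = 162
Change 3: A[5] 12 -> 3, delta = -9, sum = 153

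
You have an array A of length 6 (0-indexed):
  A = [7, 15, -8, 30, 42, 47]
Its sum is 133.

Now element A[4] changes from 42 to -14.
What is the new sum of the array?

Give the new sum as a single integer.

Old value at index 4: 42
New value at index 4: -14
Delta = -14 - 42 = -56
New sum = old_sum + delta = 133 + (-56) = 77

Answer: 77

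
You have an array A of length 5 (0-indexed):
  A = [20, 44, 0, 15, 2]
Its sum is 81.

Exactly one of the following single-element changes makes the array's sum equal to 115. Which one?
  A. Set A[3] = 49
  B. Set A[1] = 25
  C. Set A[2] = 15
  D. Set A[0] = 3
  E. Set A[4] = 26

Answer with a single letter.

Option A: A[3] 15->49, delta=34, new_sum=81+(34)=115 <-- matches target
Option B: A[1] 44->25, delta=-19, new_sum=81+(-19)=62
Option C: A[2] 0->15, delta=15, new_sum=81+(15)=96
Option D: A[0] 20->3, delta=-17, new_sum=81+(-17)=64
Option E: A[4] 2->26, delta=24, new_sum=81+(24)=105

Answer: A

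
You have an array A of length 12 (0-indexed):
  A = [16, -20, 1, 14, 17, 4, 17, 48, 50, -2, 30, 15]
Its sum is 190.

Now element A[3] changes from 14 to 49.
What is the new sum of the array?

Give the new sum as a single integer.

Old value at index 3: 14
New value at index 3: 49
Delta = 49 - 14 = 35
New sum = old_sum + delta = 190 + (35) = 225

Answer: 225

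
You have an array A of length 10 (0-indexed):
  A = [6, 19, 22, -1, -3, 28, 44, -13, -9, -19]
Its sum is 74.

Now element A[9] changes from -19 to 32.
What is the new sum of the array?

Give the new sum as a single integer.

Old value at index 9: -19
New value at index 9: 32
Delta = 32 - -19 = 51
New sum = old_sum + delta = 74 + (51) = 125

Answer: 125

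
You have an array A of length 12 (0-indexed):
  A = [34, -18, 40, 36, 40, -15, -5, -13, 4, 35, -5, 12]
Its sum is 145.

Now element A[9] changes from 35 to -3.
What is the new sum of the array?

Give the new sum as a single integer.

Answer: 107

Derivation:
Old value at index 9: 35
New value at index 9: -3
Delta = -3 - 35 = -38
New sum = old_sum + delta = 145 + (-38) = 107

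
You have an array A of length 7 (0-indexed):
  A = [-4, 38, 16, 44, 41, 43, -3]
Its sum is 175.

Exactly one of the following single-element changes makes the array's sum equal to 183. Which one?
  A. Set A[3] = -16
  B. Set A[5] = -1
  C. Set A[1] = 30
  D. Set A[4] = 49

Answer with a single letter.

Answer: D

Derivation:
Option A: A[3] 44->-16, delta=-60, new_sum=175+(-60)=115
Option B: A[5] 43->-1, delta=-44, new_sum=175+(-44)=131
Option C: A[1] 38->30, delta=-8, new_sum=175+(-8)=167
Option D: A[4] 41->49, delta=8, new_sum=175+(8)=183 <-- matches target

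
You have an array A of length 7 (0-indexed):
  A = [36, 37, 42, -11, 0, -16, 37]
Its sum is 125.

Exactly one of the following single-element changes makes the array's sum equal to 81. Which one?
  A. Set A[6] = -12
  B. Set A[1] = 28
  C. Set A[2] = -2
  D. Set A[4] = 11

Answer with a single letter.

Answer: C

Derivation:
Option A: A[6] 37->-12, delta=-49, new_sum=125+(-49)=76
Option B: A[1] 37->28, delta=-9, new_sum=125+(-9)=116
Option C: A[2] 42->-2, delta=-44, new_sum=125+(-44)=81 <-- matches target
Option D: A[4] 0->11, delta=11, new_sum=125+(11)=136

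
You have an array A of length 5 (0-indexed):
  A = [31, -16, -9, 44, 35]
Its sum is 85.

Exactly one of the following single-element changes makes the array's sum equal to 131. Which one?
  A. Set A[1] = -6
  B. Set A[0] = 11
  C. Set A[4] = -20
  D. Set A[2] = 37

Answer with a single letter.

Answer: D

Derivation:
Option A: A[1] -16->-6, delta=10, new_sum=85+(10)=95
Option B: A[0] 31->11, delta=-20, new_sum=85+(-20)=65
Option C: A[4] 35->-20, delta=-55, new_sum=85+(-55)=30
Option D: A[2] -9->37, delta=46, new_sum=85+(46)=131 <-- matches target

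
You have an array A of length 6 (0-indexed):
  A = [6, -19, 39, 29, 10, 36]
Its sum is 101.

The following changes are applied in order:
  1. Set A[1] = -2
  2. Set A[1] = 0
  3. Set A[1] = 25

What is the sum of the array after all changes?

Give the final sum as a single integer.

Initial sum: 101
Change 1: A[1] -19 -> -2, delta = 17, sum = 118
Change 2: A[1] -2 -> 0, delta = 2, sum = 120
Change 3: A[1] 0 -> 25, delta = 25, sum = 145

Answer: 145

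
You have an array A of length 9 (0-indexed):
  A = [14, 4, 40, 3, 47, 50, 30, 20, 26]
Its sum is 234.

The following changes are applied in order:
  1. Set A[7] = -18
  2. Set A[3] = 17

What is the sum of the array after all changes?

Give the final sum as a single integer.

Initial sum: 234
Change 1: A[7] 20 -> -18, delta = -38, sum = 196
Change 2: A[3] 3 -> 17, delta = 14, sum = 210

Answer: 210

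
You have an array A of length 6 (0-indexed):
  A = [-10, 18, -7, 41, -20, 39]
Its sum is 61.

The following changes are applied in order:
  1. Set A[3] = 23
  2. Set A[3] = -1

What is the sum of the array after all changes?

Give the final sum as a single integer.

Answer: 19

Derivation:
Initial sum: 61
Change 1: A[3] 41 -> 23, delta = -18, sum = 43
Change 2: A[3] 23 -> -1, delta = -24, sum = 19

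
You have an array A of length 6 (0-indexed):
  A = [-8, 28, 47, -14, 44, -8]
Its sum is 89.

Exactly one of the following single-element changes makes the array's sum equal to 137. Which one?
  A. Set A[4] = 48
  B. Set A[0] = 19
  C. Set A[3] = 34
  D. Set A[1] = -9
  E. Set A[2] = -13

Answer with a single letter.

Answer: C

Derivation:
Option A: A[4] 44->48, delta=4, new_sum=89+(4)=93
Option B: A[0] -8->19, delta=27, new_sum=89+(27)=116
Option C: A[3] -14->34, delta=48, new_sum=89+(48)=137 <-- matches target
Option D: A[1] 28->-9, delta=-37, new_sum=89+(-37)=52
Option E: A[2] 47->-13, delta=-60, new_sum=89+(-60)=29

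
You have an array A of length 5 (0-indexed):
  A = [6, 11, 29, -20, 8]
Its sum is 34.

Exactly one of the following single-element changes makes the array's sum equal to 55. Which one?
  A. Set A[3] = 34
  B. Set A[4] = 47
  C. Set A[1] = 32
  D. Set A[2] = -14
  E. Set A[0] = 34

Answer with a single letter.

Option A: A[3] -20->34, delta=54, new_sum=34+(54)=88
Option B: A[4] 8->47, delta=39, new_sum=34+(39)=73
Option C: A[1] 11->32, delta=21, new_sum=34+(21)=55 <-- matches target
Option D: A[2] 29->-14, delta=-43, new_sum=34+(-43)=-9
Option E: A[0] 6->34, delta=28, new_sum=34+(28)=62

Answer: C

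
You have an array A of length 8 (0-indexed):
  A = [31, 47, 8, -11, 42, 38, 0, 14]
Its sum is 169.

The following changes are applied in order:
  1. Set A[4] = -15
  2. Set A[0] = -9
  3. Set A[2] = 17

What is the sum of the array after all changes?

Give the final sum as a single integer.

Initial sum: 169
Change 1: A[4] 42 -> -15, delta = -57, sum = 112
Change 2: A[0] 31 -> -9, delta = -40, sum = 72
Change 3: A[2] 8 -> 17, delta = 9, sum = 81

Answer: 81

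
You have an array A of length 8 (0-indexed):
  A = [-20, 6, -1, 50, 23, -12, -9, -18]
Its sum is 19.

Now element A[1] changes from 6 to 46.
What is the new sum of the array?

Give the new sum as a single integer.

Old value at index 1: 6
New value at index 1: 46
Delta = 46 - 6 = 40
New sum = old_sum + delta = 19 + (40) = 59

Answer: 59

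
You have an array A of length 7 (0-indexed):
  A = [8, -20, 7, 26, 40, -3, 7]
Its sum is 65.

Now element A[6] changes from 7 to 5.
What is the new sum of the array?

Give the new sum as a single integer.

Answer: 63

Derivation:
Old value at index 6: 7
New value at index 6: 5
Delta = 5 - 7 = -2
New sum = old_sum + delta = 65 + (-2) = 63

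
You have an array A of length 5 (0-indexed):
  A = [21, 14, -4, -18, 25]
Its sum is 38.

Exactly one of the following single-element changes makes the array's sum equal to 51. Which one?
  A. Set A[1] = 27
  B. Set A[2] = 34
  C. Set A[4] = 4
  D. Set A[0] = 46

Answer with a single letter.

Answer: A

Derivation:
Option A: A[1] 14->27, delta=13, new_sum=38+(13)=51 <-- matches target
Option B: A[2] -4->34, delta=38, new_sum=38+(38)=76
Option C: A[4] 25->4, delta=-21, new_sum=38+(-21)=17
Option D: A[0] 21->46, delta=25, new_sum=38+(25)=63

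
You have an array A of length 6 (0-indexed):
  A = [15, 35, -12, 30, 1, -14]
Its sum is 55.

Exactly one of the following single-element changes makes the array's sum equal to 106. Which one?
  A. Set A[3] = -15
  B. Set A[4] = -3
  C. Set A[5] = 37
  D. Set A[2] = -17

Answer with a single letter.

Answer: C

Derivation:
Option A: A[3] 30->-15, delta=-45, new_sum=55+(-45)=10
Option B: A[4] 1->-3, delta=-4, new_sum=55+(-4)=51
Option C: A[5] -14->37, delta=51, new_sum=55+(51)=106 <-- matches target
Option D: A[2] -12->-17, delta=-5, new_sum=55+(-5)=50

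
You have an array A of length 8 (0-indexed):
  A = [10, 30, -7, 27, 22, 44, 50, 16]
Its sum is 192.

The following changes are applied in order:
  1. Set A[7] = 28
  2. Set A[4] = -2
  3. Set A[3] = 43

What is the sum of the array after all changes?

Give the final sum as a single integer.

Answer: 196

Derivation:
Initial sum: 192
Change 1: A[7] 16 -> 28, delta = 12, sum = 204
Change 2: A[4] 22 -> -2, delta = -24, sum = 180
Change 3: A[3] 27 -> 43, delta = 16, sum = 196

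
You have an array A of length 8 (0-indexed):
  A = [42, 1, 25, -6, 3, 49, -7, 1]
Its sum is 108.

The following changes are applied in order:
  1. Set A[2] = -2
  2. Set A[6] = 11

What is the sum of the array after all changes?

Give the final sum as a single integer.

Answer: 99

Derivation:
Initial sum: 108
Change 1: A[2] 25 -> -2, delta = -27, sum = 81
Change 2: A[6] -7 -> 11, delta = 18, sum = 99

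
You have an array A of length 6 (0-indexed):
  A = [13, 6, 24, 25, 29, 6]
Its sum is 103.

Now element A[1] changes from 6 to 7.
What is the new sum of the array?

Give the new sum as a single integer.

Answer: 104

Derivation:
Old value at index 1: 6
New value at index 1: 7
Delta = 7 - 6 = 1
New sum = old_sum + delta = 103 + (1) = 104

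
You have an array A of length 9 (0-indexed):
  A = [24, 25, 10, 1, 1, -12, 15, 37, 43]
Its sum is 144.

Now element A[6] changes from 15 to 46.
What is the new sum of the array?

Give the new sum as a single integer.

Old value at index 6: 15
New value at index 6: 46
Delta = 46 - 15 = 31
New sum = old_sum + delta = 144 + (31) = 175

Answer: 175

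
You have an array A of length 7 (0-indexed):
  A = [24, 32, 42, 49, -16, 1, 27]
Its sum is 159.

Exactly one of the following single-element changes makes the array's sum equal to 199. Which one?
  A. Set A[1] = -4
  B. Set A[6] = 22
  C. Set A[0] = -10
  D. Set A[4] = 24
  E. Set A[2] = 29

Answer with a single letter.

Answer: D

Derivation:
Option A: A[1] 32->-4, delta=-36, new_sum=159+(-36)=123
Option B: A[6] 27->22, delta=-5, new_sum=159+(-5)=154
Option C: A[0] 24->-10, delta=-34, new_sum=159+(-34)=125
Option D: A[4] -16->24, delta=40, new_sum=159+(40)=199 <-- matches target
Option E: A[2] 42->29, delta=-13, new_sum=159+(-13)=146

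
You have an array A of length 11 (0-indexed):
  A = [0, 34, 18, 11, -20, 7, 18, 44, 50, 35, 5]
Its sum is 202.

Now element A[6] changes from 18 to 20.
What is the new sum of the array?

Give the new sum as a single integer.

Answer: 204

Derivation:
Old value at index 6: 18
New value at index 6: 20
Delta = 20 - 18 = 2
New sum = old_sum + delta = 202 + (2) = 204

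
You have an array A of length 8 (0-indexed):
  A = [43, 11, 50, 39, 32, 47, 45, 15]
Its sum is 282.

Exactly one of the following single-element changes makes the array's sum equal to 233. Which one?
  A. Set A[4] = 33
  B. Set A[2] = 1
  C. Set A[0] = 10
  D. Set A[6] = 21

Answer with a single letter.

Answer: B

Derivation:
Option A: A[4] 32->33, delta=1, new_sum=282+(1)=283
Option B: A[2] 50->1, delta=-49, new_sum=282+(-49)=233 <-- matches target
Option C: A[0] 43->10, delta=-33, new_sum=282+(-33)=249
Option D: A[6] 45->21, delta=-24, new_sum=282+(-24)=258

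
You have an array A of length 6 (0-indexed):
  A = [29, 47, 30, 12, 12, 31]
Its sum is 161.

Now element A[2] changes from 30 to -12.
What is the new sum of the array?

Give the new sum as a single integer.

Old value at index 2: 30
New value at index 2: -12
Delta = -12 - 30 = -42
New sum = old_sum + delta = 161 + (-42) = 119

Answer: 119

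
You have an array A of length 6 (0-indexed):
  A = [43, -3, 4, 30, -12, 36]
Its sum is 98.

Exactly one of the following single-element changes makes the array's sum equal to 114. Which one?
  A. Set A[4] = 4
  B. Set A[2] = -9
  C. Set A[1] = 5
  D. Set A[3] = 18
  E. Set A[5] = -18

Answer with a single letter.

Answer: A

Derivation:
Option A: A[4] -12->4, delta=16, new_sum=98+(16)=114 <-- matches target
Option B: A[2] 4->-9, delta=-13, new_sum=98+(-13)=85
Option C: A[1] -3->5, delta=8, new_sum=98+(8)=106
Option D: A[3] 30->18, delta=-12, new_sum=98+(-12)=86
Option E: A[5] 36->-18, delta=-54, new_sum=98+(-54)=44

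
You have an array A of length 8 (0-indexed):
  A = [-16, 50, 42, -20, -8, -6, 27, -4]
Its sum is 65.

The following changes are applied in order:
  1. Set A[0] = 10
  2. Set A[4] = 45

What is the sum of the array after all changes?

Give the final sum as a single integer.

Answer: 144

Derivation:
Initial sum: 65
Change 1: A[0] -16 -> 10, delta = 26, sum = 91
Change 2: A[4] -8 -> 45, delta = 53, sum = 144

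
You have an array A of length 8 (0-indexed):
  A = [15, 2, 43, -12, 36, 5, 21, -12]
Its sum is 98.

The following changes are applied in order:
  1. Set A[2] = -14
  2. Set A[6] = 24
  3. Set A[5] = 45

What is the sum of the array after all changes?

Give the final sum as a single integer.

Answer: 84

Derivation:
Initial sum: 98
Change 1: A[2] 43 -> -14, delta = -57, sum = 41
Change 2: A[6] 21 -> 24, delta = 3, sum = 44
Change 3: A[5] 5 -> 45, delta = 40, sum = 84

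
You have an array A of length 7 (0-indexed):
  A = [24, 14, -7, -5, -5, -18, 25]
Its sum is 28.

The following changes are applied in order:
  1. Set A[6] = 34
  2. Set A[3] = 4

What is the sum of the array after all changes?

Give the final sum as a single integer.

Answer: 46

Derivation:
Initial sum: 28
Change 1: A[6] 25 -> 34, delta = 9, sum = 37
Change 2: A[3] -5 -> 4, delta = 9, sum = 46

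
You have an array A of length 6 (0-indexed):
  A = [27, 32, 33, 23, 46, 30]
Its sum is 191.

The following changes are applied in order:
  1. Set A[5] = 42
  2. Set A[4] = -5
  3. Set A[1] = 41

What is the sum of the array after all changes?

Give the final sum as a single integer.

Answer: 161

Derivation:
Initial sum: 191
Change 1: A[5] 30 -> 42, delta = 12, sum = 203
Change 2: A[4] 46 -> -5, delta = -51, sum = 152
Change 3: A[1] 32 -> 41, delta = 9, sum = 161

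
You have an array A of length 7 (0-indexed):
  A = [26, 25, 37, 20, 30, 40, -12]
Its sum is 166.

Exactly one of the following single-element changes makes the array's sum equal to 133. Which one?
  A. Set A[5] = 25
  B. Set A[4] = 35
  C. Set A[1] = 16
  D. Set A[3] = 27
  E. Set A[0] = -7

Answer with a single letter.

Answer: E

Derivation:
Option A: A[5] 40->25, delta=-15, new_sum=166+(-15)=151
Option B: A[4] 30->35, delta=5, new_sum=166+(5)=171
Option C: A[1] 25->16, delta=-9, new_sum=166+(-9)=157
Option D: A[3] 20->27, delta=7, new_sum=166+(7)=173
Option E: A[0] 26->-7, delta=-33, new_sum=166+(-33)=133 <-- matches target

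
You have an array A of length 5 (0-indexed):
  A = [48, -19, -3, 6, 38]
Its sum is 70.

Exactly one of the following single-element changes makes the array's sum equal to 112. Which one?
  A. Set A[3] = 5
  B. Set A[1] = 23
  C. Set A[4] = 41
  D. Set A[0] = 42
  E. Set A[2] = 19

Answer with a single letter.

Answer: B

Derivation:
Option A: A[3] 6->5, delta=-1, new_sum=70+(-1)=69
Option B: A[1] -19->23, delta=42, new_sum=70+(42)=112 <-- matches target
Option C: A[4] 38->41, delta=3, new_sum=70+(3)=73
Option D: A[0] 48->42, delta=-6, new_sum=70+(-6)=64
Option E: A[2] -3->19, delta=22, new_sum=70+(22)=92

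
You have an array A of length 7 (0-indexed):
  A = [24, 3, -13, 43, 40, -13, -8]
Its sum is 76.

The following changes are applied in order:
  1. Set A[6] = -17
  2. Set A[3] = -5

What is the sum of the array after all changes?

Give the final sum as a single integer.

Initial sum: 76
Change 1: A[6] -8 -> -17, delta = -9, sum = 67
Change 2: A[3] 43 -> -5, delta = -48, sum = 19

Answer: 19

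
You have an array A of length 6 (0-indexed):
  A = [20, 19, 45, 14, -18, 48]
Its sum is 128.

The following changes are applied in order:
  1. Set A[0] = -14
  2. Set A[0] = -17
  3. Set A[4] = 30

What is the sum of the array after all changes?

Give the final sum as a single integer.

Answer: 139

Derivation:
Initial sum: 128
Change 1: A[0] 20 -> -14, delta = -34, sum = 94
Change 2: A[0] -14 -> -17, delta = -3, sum = 91
Change 3: A[4] -18 -> 30, delta = 48, sum = 139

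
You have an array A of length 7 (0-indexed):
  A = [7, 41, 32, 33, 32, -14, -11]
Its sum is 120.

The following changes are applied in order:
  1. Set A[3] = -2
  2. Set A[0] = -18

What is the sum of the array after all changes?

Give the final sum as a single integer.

Answer: 60

Derivation:
Initial sum: 120
Change 1: A[3] 33 -> -2, delta = -35, sum = 85
Change 2: A[0] 7 -> -18, delta = -25, sum = 60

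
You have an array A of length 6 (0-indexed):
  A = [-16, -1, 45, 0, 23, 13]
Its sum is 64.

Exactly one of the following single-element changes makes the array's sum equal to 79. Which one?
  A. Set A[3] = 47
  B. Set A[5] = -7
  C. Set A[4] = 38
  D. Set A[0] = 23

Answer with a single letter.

Option A: A[3] 0->47, delta=47, new_sum=64+(47)=111
Option B: A[5] 13->-7, delta=-20, new_sum=64+(-20)=44
Option C: A[4] 23->38, delta=15, new_sum=64+(15)=79 <-- matches target
Option D: A[0] -16->23, delta=39, new_sum=64+(39)=103

Answer: C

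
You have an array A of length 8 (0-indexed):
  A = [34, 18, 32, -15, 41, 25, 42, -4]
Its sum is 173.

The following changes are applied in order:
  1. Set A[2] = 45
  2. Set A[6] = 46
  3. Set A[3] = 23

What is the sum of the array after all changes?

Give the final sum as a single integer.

Answer: 228

Derivation:
Initial sum: 173
Change 1: A[2] 32 -> 45, delta = 13, sum = 186
Change 2: A[6] 42 -> 46, delta = 4, sum = 190
Change 3: A[3] -15 -> 23, delta = 38, sum = 228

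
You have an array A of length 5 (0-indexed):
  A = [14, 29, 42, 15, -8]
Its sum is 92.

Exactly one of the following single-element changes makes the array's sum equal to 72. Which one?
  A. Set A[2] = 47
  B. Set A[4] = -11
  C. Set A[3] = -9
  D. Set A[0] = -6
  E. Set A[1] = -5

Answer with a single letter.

Option A: A[2] 42->47, delta=5, new_sum=92+(5)=97
Option B: A[4] -8->-11, delta=-3, new_sum=92+(-3)=89
Option C: A[3] 15->-9, delta=-24, new_sum=92+(-24)=68
Option D: A[0] 14->-6, delta=-20, new_sum=92+(-20)=72 <-- matches target
Option E: A[1] 29->-5, delta=-34, new_sum=92+(-34)=58

Answer: D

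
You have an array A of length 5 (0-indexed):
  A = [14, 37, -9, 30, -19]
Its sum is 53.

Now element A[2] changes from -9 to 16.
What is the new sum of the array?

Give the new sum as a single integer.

Answer: 78

Derivation:
Old value at index 2: -9
New value at index 2: 16
Delta = 16 - -9 = 25
New sum = old_sum + delta = 53 + (25) = 78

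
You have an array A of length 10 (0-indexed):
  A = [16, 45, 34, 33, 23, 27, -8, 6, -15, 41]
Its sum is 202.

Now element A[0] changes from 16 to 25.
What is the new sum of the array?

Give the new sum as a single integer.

Old value at index 0: 16
New value at index 0: 25
Delta = 25 - 16 = 9
New sum = old_sum + delta = 202 + (9) = 211

Answer: 211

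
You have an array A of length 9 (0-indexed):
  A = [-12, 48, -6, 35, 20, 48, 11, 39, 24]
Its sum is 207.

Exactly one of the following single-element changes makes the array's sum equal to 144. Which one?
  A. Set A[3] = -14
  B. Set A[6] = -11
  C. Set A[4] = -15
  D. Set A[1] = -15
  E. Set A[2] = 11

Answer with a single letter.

Answer: D

Derivation:
Option A: A[3] 35->-14, delta=-49, new_sum=207+(-49)=158
Option B: A[6] 11->-11, delta=-22, new_sum=207+(-22)=185
Option C: A[4] 20->-15, delta=-35, new_sum=207+(-35)=172
Option D: A[1] 48->-15, delta=-63, new_sum=207+(-63)=144 <-- matches target
Option E: A[2] -6->11, delta=17, new_sum=207+(17)=224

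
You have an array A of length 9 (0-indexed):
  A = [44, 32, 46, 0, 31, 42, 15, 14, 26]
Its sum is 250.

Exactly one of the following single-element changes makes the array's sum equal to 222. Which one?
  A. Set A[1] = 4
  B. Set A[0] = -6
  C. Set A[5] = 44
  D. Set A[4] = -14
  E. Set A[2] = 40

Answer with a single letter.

Answer: A

Derivation:
Option A: A[1] 32->4, delta=-28, new_sum=250+(-28)=222 <-- matches target
Option B: A[0] 44->-6, delta=-50, new_sum=250+(-50)=200
Option C: A[5] 42->44, delta=2, new_sum=250+(2)=252
Option D: A[4] 31->-14, delta=-45, new_sum=250+(-45)=205
Option E: A[2] 46->40, delta=-6, new_sum=250+(-6)=244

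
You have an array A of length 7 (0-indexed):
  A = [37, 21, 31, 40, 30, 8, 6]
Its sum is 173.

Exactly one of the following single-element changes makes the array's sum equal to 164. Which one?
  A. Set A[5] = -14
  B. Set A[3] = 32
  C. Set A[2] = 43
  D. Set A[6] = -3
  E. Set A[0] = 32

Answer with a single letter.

Option A: A[5] 8->-14, delta=-22, new_sum=173+(-22)=151
Option B: A[3] 40->32, delta=-8, new_sum=173+(-8)=165
Option C: A[2] 31->43, delta=12, new_sum=173+(12)=185
Option D: A[6] 6->-3, delta=-9, new_sum=173+(-9)=164 <-- matches target
Option E: A[0] 37->32, delta=-5, new_sum=173+(-5)=168

Answer: D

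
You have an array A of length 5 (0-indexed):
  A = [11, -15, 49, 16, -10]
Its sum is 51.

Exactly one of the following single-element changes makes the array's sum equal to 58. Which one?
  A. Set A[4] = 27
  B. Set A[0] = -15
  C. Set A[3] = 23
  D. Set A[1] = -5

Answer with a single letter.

Answer: C

Derivation:
Option A: A[4] -10->27, delta=37, new_sum=51+(37)=88
Option B: A[0] 11->-15, delta=-26, new_sum=51+(-26)=25
Option C: A[3] 16->23, delta=7, new_sum=51+(7)=58 <-- matches target
Option D: A[1] -15->-5, delta=10, new_sum=51+(10)=61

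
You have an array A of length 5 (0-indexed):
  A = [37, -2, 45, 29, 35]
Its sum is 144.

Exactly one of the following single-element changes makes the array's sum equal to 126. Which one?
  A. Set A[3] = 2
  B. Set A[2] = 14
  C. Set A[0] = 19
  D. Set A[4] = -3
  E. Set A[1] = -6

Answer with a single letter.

Answer: C

Derivation:
Option A: A[3] 29->2, delta=-27, new_sum=144+(-27)=117
Option B: A[2] 45->14, delta=-31, new_sum=144+(-31)=113
Option C: A[0] 37->19, delta=-18, new_sum=144+(-18)=126 <-- matches target
Option D: A[4] 35->-3, delta=-38, new_sum=144+(-38)=106
Option E: A[1] -2->-6, delta=-4, new_sum=144+(-4)=140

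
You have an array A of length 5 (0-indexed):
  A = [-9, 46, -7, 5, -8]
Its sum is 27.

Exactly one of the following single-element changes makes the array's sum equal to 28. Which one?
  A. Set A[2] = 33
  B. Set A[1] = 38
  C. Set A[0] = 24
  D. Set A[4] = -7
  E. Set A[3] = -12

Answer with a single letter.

Answer: D

Derivation:
Option A: A[2] -7->33, delta=40, new_sum=27+(40)=67
Option B: A[1] 46->38, delta=-8, new_sum=27+(-8)=19
Option C: A[0] -9->24, delta=33, new_sum=27+(33)=60
Option D: A[4] -8->-7, delta=1, new_sum=27+(1)=28 <-- matches target
Option E: A[3] 5->-12, delta=-17, new_sum=27+(-17)=10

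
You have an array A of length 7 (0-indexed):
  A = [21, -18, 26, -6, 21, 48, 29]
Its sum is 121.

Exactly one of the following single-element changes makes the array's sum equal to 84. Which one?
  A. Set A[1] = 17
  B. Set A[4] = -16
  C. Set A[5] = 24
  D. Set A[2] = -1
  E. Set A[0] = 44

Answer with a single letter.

Option A: A[1] -18->17, delta=35, new_sum=121+(35)=156
Option B: A[4] 21->-16, delta=-37, new_sum=121+(-37)=84 <-- matches target
Option C: A[5] 48->24, delta=-24, new_sum=121+(-24)=97
Option D: A[2] 26->-1, delta=-27, new_sum=121+(-27)=94
Option E: A[0] 21->44, delta=23, new_sum=121+(23)=144

Answer: B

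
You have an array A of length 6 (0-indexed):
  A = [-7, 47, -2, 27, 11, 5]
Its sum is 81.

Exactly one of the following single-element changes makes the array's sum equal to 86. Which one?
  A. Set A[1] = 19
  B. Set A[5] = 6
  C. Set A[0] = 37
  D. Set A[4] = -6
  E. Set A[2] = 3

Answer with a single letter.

Answer: E

Derivation:
Option A: A[1] 47->19, delta=-28, new_sum=81+(-28)=53
Option B: A[5] 5->6, delta=1, new_sum=81+(1)=82
Option C: A[0] -7->37, delta=44, new_sum=81+(44)=125
Option D: A[4] 11->-6, delta=-17, new_sum=81+(-17)=64
Option E: A[2] -2->3, delta=5, new_sum=81+(5)=86 <-- matches target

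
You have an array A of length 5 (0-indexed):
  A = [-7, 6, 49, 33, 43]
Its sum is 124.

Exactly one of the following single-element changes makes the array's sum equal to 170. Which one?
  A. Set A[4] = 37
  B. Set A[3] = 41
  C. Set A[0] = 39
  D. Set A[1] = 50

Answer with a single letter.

Option A: A[4] 43->37, delta=-6, new_sum=124+(-6)=118
Option B: A[3] 33->41, delta=8, new_sum=124+(8)=132
Option C: A[0] -7->39, delta=46, new_sum=124+(46)=170 <-- matches target
Option D: A[1] 6->50, delta=44, new_sum=124+(44)=168

Answer: C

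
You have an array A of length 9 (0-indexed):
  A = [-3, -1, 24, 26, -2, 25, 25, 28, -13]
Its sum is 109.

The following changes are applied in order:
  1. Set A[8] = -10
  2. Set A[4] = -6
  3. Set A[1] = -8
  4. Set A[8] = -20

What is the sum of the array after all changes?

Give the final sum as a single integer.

Initial sum: 109
Change 1: A[8] -13 -> -10, delta = 3, sum = 112
Change 2: A[4] -2 -> -6, delta = -4, sum = 108
Change 3: A[1] -1 -> -8, delta = -7, sum = 101
Change 4: A[8] -10 -> -20, delta = -10, sum = 91

Answer: 91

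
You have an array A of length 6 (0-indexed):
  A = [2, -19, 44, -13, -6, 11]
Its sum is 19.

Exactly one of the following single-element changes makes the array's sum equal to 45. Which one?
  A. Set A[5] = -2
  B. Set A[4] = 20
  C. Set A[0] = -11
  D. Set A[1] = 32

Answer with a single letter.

Answer: B

Derivation:
Option A: A[5] 11->-2, delta=-13, new_sum=19+(-13)=6
Option B: A[4] -6->20, delta=26, new_sum=19+(26)=45 <-- matches target
Option C: A[0] 2->-11, delta=-13, new_sum=19+(-13)=6
Option D: A[1] -19->32, delta=51, new_sum=19+(51)=70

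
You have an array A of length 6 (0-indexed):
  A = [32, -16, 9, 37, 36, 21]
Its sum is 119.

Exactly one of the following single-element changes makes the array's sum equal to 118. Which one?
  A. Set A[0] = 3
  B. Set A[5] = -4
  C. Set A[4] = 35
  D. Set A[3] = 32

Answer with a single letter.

Answer: C

Derivation:
Option A: A[0] 32->3, delta=-29, new_sum=119+(-29)=90
Option B: A[5] 21->-4, delta=-25, new_sum=119+(-25)=94
Option C: A[4] 36->35, delta=-1, new_sum=119+(-1)=118 <-- matches target
Option D: A[3] 37->32, delta=-5, new_sum=119+(-5)=114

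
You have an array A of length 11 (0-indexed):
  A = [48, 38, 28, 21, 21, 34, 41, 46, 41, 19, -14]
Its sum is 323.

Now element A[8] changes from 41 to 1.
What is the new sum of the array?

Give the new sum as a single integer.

Answer: 283

Derivation:
Old value at index 8: 41
New value at index 8: 1
Delta = 1 - 41 = -40
New sum = old_sum + delta = 323 + (-40) = 283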